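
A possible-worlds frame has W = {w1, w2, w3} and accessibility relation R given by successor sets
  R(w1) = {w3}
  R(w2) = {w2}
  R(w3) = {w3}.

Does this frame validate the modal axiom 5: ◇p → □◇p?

Yes

The schema 5 characterises exactly the Euclidean frames.
Euclidean: yes — any two successors of a common world are R-related.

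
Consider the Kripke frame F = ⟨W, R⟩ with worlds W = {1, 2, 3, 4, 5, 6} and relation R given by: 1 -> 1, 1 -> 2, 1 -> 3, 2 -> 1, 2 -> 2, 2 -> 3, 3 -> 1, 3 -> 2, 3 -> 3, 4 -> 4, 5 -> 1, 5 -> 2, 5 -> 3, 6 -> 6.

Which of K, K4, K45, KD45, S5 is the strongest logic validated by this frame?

KD45

Transitive (axiom 4): yes — every two-step R-path is closed by a direct edge.
Euclidean (axiom 5): yes — any two successors of a common world are R-related.
Serial (axiom D): yes — every world has a successor (e.g. 1 R 1).
Reflexive (axiom T): no — 5 is not related to itself.
So F validates K, K4, K45, KD45; S5 would additionally require R to be reflexive. The strongest is KD45.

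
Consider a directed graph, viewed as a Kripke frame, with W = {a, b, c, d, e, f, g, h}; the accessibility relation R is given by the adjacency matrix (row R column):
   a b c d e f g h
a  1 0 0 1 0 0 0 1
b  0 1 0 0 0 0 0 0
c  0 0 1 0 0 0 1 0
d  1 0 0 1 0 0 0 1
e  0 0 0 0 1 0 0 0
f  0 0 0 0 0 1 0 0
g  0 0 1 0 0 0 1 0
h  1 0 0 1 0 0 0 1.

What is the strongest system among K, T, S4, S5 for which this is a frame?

Reflexive (axiom T): yes — every world is R-related to itself.
Transitive (axiom 4): yes — every two-step R-path is closed by a direct edge.
Euclidean (axiom 5): yes — any two successors of a common world are R-related.
So F validates K, T, S4, S5. The strongest is S5.

S5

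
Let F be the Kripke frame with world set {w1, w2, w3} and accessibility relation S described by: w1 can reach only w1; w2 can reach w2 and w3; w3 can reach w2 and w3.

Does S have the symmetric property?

Yes

Symmetric: yes — every pair in S has its reverse in S.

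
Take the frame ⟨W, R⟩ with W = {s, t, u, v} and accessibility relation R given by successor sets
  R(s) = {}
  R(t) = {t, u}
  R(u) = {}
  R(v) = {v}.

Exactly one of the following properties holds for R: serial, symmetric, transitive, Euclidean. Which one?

Serial: no — s has no R-successor.
Symmetric: no — t R u but not u R t.
Transitive: yes — every two-step R-path is closed by a direct edge.
Euclidean: no — t R u and t R t, but not u R t.
Only transitive holds.

transitive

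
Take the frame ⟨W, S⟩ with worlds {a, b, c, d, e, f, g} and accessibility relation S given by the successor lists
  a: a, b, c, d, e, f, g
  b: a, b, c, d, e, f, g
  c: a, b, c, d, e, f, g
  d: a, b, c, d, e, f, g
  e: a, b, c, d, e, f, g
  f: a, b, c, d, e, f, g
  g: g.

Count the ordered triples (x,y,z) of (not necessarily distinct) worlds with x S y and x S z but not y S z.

36

Enumerating: (a,g,a), (a,g,b), (a,g,c), (a,g,d), (a,g,e), (a,g,f), (b,g,a), (b,g,b), (b,g,c), (b,g,d), (b,g,e), (b,g,f), … and 24 more.
Total: 36.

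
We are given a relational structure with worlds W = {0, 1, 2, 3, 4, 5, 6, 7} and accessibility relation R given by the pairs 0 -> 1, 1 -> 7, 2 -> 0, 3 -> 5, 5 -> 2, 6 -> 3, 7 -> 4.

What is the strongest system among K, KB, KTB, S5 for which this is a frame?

Symmetric (axiom B): no — 0 R 1 but not 1 R 0.
Reflexive (axiom T): no — 0 is not related to itself.
Euclidean (axiom 5): no — 0 R 1 and 0 R 1, but not 1 R 1.
So F validates K; KB would additionally require R to be symmetric. The strongest is K.

K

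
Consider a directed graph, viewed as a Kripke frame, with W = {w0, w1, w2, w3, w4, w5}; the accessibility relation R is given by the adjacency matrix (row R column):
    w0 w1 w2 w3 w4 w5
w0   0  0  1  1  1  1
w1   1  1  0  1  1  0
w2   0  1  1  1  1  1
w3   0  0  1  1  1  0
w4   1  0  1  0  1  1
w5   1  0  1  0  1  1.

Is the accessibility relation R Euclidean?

No

Euclidean: no — w0 R w3 and w0 R w5, but not w3 R w5.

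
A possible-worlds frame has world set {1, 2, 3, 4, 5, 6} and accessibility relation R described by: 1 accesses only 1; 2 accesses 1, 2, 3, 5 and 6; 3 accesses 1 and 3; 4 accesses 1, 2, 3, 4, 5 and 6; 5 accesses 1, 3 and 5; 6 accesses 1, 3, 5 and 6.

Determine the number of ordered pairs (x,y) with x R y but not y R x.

15

Enumerating: (2,1), (2,3), (2,5), (2,6), (3,1), (4,1), (4,2), (4,3), (4,5), (4,6), (5,1), (5,3), (6,1), (6,3), (6,5).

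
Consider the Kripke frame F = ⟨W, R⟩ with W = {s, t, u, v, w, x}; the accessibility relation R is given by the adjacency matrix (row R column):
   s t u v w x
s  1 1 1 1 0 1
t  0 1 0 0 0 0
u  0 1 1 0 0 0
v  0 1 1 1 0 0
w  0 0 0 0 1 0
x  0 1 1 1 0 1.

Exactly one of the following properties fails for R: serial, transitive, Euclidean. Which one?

Serial: yes — every world has a successor (e.g. s R s).
Transitive: yes — every two-step R-path is closed by a direct edge.
Euclidean: no — s R t and s R u, but not t R u.
Only Euclidean fails.

Euclidean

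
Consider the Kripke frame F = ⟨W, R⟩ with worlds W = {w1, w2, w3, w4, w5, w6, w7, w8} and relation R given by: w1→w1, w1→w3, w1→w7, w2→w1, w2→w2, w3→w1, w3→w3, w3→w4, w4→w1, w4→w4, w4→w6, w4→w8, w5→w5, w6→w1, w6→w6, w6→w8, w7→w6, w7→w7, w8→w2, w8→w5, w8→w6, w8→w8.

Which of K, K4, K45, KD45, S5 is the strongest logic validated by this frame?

K

Transitive (axiom 4): no — w1 R w3 and w3 R w4, but not w1 R w4.
Euclidean (axiom 5): no — w1 R w3 and w1 R w7, but not w3 R w7.
Serial (axiom D): yes — every world has a successor (e.g. w1 R w1).
Reflexive (axiom T): yes — every world is R-related to itself.
So F validates K; K4 would additionally require R to be transitive. The strongest is K.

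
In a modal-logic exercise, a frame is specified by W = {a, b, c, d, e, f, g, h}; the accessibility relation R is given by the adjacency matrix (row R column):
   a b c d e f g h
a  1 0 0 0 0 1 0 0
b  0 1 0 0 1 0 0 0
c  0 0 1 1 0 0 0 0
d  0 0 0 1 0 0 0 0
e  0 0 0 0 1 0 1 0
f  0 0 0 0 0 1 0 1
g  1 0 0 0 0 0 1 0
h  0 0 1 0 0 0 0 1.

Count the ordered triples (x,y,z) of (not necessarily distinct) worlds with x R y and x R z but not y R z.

7

Enumerating: (a,f,a), (b,e,b), (c,d,c), (e,g,e), (f,h,f), (g,a,g), (h,c,h).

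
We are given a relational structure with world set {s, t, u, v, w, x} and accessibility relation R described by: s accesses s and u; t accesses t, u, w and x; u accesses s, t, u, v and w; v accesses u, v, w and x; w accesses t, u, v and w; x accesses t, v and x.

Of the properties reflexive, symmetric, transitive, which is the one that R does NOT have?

Reflexive: yes — every world is R-related to itself.
Symmetric: yes — every pair in R has its reverse in R.
Transitive: no — s R u and u R t, but not s R t.
Only transitive fails.

transitive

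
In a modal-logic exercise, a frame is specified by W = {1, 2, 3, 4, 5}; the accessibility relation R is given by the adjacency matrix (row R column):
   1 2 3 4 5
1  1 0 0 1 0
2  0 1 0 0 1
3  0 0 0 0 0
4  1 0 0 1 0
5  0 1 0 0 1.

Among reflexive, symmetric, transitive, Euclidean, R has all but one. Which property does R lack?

Reflexive: no — 3 is not related to itself.
Symmetric: yes — every pair in R has its reverse in R.
Transitive: yes — every two-step R-path is closed by a direct edge.
Euclidean: yes — any two successors of a common world are R-related.
Only reflexive fails.

reflexive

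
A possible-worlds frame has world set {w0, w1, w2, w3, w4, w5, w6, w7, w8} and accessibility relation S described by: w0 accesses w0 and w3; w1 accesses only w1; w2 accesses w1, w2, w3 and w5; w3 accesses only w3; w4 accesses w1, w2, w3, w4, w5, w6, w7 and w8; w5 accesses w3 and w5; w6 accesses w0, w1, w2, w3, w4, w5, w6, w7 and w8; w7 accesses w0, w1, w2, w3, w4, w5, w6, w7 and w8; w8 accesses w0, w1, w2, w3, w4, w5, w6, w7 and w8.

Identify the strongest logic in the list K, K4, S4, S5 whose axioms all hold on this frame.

K

Transitive (axiom 4): no — w4 S w6 and w6 S w0, but not w4 S w0.
Reflexive (axiom T): yes — every world is S-related to itself.
Euclidean (axiom 5): no — w2 S w1 and w2 S w3, but not w1 S w3.
So F validates K; K4 would additionally require S to be transitive. The strongest is K.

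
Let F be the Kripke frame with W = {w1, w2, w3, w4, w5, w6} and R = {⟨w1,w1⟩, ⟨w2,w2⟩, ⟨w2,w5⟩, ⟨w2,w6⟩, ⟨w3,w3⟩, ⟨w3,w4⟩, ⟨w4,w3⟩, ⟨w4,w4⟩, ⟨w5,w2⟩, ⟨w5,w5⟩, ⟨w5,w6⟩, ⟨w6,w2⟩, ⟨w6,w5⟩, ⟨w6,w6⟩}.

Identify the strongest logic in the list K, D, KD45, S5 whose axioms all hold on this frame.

S5

Serial (axiom D): yes — every world has a successor (e.g. w1 R w1).
Euclidean (axiom 5): yes — any two successors of a common world are R-related.
Transitive (axiom 4): yes — every two-step R-path is closed by a direct edge.
Reflexive (axiom T): yes — every world is R-related to itself.
So F validates K, D, KD45, S5. The strongest is S5.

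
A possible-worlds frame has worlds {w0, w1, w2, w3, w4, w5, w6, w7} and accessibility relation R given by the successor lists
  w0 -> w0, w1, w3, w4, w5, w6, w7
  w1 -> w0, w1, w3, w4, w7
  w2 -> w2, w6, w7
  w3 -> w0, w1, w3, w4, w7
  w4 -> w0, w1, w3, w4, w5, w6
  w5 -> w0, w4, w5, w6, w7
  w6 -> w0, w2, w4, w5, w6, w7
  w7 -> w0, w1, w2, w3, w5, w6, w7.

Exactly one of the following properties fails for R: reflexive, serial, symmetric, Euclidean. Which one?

Euclidean

Reflexive: yes — every world is R-related to itself.
Serial: yes — every world has a successor (e.g. w0 R w0).
Symmetric: yes — every pair in R has its reverse in R.
Euclidean: no — w0 R w1 and w0 R w5, but not w1 R w5.
Only Euclidean fails.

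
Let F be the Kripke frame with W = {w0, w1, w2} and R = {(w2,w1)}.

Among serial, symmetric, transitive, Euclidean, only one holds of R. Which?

transitive

Serial: no — w0 has no R-successor.
Symmetric: no — w2 R w1 but not w1 R w2.
Transitive: yes — every two-step R-path is closed by a direct edge.
Euclidean: no — w2 R w1 and w2 R w1, but not w1 R w1.
Only transitive holds.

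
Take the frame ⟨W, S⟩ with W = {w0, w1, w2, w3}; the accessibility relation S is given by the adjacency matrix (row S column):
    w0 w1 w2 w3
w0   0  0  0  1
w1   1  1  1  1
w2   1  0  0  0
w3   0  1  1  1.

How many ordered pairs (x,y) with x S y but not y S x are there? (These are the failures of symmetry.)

Enumerating: (w0,w3), (w1,w0), (w1,w2), (w2,w0), (w3,w2).

5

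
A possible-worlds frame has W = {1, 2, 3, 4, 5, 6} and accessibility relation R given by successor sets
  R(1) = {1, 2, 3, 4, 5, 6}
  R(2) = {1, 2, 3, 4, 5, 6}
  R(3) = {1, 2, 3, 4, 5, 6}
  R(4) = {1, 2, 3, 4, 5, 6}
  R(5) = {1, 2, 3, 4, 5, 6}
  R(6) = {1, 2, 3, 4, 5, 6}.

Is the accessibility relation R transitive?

Transitive: yes — every two-step R-path is closed by a direct edge.

Yes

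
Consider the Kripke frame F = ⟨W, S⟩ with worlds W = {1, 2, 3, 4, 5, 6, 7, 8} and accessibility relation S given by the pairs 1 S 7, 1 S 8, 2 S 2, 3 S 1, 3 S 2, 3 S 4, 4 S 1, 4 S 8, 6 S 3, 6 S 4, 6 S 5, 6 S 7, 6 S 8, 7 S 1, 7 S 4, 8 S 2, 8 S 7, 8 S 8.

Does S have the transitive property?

Transitive: no — 1 S 7 and 7 S 4, but not 1 S 4.

No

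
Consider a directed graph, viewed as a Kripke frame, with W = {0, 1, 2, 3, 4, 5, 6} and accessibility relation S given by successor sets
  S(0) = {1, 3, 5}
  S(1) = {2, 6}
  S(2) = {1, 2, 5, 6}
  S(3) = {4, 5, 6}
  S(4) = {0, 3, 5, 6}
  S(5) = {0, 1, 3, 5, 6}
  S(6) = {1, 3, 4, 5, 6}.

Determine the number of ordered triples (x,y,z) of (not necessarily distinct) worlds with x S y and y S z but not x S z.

Enumerating: (0,1,2), (0,1,6), (0,3,4), (0,3,6), (0,5,0), (0,5,6), (1,2,1), (1,2,5), (1,6,1), (1,6,3), (1,6,4), (1,6,5), … and 22 more.
Total: 34.

34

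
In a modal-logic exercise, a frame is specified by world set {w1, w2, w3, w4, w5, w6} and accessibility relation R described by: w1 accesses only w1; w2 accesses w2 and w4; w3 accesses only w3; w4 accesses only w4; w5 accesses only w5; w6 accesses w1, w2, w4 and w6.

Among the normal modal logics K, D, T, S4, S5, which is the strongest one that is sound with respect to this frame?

S4

Serial (axiom D): yes — every world has a successor (e.g. w1 R w1).
Reflexive (axiom T): yes — every world is R-related to itself.
Transitive (axiom 4): yes — every two-step R-path is closed by a direct edge.
Euclidean (axiom 5): no — w6 R w1 and w6 R w2, but not w1 R w2.
So F validates K, D, T, S4; S5 would additionally require R to be Euclidean. The strongest is S4.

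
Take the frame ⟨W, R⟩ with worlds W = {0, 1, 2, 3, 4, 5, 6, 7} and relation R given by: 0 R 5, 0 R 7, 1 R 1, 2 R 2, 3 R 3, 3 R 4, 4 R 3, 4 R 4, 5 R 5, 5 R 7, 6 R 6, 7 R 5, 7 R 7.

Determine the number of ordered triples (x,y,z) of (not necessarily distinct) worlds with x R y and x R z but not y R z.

0

R is Euclidean; there are no such tuples.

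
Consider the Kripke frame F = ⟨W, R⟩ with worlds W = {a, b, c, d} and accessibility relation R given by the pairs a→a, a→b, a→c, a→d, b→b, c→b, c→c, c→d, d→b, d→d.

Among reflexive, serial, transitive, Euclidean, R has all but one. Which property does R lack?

Euclidean

Reflexive: yes — every world is R-related to itself.
Serial: yes — every world has a successor (e.g. a R a).
Transitive: yes — every two-step R-path is closed by a direct edge.
Euclidean: no — a R b and a R c, but not b R c.
Only Euclidean fails.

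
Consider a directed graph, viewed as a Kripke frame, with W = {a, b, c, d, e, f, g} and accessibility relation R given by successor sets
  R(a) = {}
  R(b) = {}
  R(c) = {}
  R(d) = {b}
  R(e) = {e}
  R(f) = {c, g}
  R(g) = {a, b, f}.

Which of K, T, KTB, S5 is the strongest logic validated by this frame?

K

Reflexive (axiom T): no — a is not related to itself.
Symmetric (axiom B): no — d R b but not b R d.
Euclidean (axiom 5): no — f R c and f R g, but not c R g.
So F validates K; T would additionally require R to be reflexive. The strongest is K.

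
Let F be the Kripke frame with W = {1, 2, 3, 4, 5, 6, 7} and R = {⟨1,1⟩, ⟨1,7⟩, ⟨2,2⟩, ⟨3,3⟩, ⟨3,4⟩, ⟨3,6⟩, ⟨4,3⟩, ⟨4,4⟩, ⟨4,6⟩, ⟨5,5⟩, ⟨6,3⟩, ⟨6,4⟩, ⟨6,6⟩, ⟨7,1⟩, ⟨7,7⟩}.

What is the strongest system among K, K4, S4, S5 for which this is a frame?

Transitive (axiom 4): yes — every two-step R-path is closed by a direct edge.
Reflexive (axiom T): yes — every world is R-related to itself.
Euclidean (axiom 5): yes — any two successors of a common world are R-related.
So F validates K, K4, S4, S5. The strongest is S5.

S5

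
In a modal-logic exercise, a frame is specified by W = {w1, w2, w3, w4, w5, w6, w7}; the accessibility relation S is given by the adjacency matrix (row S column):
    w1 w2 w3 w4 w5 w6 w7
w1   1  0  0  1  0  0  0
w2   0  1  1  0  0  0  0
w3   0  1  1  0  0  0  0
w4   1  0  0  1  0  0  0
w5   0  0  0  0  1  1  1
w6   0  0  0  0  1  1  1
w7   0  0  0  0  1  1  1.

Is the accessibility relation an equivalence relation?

Yes

Reflexive: yes — every world is S-related to itself.
Symmetric: yes — every pair in S has its reverse in S.
Transitive: yes — every two-step S-path is closed by a direct edge.
So S is an equivalence relation.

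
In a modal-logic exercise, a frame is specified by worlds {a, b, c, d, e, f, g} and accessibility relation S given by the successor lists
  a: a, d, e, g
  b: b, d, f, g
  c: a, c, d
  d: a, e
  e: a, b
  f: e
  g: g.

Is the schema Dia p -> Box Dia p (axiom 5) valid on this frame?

The schema 5 characterises exactly the Euclidean frames.
Euclidean: no — a S d and a S g, but not d S g.

No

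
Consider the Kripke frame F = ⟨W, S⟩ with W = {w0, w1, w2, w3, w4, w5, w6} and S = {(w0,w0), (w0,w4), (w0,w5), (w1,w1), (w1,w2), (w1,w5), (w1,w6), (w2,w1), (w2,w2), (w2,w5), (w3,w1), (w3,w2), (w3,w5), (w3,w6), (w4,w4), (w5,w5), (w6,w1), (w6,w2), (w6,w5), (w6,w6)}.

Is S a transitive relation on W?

No

Transitive: no — w2 S w1 and w1 S w6, but not w2 S w6.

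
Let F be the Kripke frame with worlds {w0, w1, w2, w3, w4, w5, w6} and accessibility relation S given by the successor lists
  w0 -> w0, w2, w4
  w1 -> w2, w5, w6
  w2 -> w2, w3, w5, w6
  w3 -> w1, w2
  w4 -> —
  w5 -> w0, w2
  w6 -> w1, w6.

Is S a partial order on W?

Reflexive: no — w1 is not related to itself.
Transitive: no — w0 S w2 and w2 S w3, but not w0 S w3.
Antisymmetric: no — w1 S w6 and w6 S w1 with w1 ≠ w6.
So S is not a partial order.

No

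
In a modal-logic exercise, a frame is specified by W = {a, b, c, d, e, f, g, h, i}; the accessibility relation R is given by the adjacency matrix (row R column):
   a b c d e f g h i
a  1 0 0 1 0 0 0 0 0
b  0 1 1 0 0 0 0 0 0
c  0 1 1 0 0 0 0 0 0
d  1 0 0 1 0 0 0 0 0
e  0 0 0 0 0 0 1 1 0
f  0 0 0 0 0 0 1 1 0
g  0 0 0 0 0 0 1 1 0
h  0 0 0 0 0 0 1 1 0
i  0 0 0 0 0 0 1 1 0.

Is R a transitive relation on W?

Yes

Transitive: yes — every two-step R-path is closed by a direct edge.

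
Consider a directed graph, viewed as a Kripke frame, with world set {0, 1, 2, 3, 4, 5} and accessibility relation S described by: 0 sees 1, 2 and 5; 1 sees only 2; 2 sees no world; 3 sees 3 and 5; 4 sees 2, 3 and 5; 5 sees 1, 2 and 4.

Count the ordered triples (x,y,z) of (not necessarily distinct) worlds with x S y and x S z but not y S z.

Enumerating: (0,1,1), (0,1,5), (0,2,1), (0,2,2), (0,2,5), (0,5,5), (1,2,2), (3,5,3), (3,5,5), (4,2,2), (4,2,3), (4,2,5), … and 10 more.
Total: 22.

22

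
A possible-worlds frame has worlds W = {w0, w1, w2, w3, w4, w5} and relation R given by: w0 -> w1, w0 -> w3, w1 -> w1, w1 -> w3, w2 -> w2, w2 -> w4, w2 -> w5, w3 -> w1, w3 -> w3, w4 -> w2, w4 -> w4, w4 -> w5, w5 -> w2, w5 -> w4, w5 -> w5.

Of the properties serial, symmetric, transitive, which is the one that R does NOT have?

symmetric

Serial: yes — every world has a successor (e.g. w0 R w1).
Symmetric: no — w0 R w1 but not w1 R w0.
Transitive: yes — every two-step R-path is closed by a direct edge.
Only symmetric fails.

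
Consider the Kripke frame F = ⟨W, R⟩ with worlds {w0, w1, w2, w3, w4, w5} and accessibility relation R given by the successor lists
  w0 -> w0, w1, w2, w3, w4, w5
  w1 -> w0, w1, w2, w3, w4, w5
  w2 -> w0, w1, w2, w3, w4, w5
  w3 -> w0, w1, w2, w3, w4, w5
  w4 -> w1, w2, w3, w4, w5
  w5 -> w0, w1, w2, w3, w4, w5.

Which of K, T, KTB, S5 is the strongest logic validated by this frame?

T

Reflexive (axiom T): yes — every world is R-related to itself.
Symmetric (axiom B): no — w0 R w4 but not w4 R w0.
Euclidean (axiom 5): no — w1 R w4 and w1 R w0, but not w4 R w0.
So F validates K, T; KTB would additionally require R to be symmetric. The strongest is T.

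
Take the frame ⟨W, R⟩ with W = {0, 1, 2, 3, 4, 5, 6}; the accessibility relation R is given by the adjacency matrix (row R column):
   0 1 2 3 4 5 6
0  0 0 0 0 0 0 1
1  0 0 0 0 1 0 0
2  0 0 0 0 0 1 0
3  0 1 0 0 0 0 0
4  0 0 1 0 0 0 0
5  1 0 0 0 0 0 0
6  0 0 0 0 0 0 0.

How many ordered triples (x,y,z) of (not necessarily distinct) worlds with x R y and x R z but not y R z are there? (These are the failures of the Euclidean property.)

6

Enumerating: (0,6,6), (1,4,4), (2,5,5), (3,1,1), (4,2,2), (5,0,0).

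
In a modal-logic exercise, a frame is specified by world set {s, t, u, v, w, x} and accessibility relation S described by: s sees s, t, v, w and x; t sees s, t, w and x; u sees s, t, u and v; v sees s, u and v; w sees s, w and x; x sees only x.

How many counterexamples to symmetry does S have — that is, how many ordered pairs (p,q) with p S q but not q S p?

Enumerating: (s,x), (t,w), (t,x), (u,s), (u,t), (w,x).

6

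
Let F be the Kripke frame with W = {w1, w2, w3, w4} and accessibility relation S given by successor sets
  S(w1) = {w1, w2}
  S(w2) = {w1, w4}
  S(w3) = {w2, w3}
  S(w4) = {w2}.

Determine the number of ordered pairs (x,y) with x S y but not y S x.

1

Enumerating: (w3,w2).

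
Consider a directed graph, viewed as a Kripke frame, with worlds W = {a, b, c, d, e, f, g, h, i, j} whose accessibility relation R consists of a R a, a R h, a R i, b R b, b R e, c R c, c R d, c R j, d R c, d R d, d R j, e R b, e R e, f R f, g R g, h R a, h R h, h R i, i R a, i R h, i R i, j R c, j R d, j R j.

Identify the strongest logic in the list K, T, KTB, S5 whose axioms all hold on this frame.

S5

Reflexive (axiom T): yes — every world is R-related to itself.
Symmetric (axiom B): yes — every pair in R has its reverse in R.
Euclidean (axiom 5): yes — any two successors of a common world are R-related.
So F validates K, T, KTB, S5. The strongest is S5.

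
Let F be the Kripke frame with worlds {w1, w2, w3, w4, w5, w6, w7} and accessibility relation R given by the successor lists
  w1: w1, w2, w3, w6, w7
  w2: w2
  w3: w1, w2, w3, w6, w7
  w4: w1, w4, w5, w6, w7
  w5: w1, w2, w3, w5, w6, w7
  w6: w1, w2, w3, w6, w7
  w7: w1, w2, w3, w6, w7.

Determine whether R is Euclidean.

No

Euclidean: no — w1 R w2 and w1 R w3, but not w2 R w3.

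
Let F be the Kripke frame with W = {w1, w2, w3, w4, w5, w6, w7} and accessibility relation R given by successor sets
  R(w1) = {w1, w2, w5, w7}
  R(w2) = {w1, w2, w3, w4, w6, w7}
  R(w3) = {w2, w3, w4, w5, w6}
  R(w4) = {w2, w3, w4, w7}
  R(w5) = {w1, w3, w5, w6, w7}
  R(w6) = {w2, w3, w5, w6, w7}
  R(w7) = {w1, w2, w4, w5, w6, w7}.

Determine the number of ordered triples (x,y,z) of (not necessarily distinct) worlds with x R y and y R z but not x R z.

Enumerating: (w1,w2,w3), (w1,w2,w4), (w1,w2,w6), (w1,w5,w3), (w1,w5,w6), (w1,w7,w4), (w1,w7,w6), (w2,w1,w5), (w2,w3,w5), (w2,w6,w5), (w2,w7,w5), (w3,w2,w1), … and 28 more.
Total: 40.

40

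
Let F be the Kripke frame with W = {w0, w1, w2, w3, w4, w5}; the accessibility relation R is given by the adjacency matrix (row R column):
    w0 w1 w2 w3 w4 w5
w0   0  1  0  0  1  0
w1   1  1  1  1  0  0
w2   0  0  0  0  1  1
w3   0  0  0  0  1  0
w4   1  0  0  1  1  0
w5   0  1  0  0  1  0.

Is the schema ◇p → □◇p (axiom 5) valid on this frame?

The schema 5 characterises exactly the Euclidean frames.
Euclidean: no — w0 R w1 and w0 R w4, but not w1 R w4.

No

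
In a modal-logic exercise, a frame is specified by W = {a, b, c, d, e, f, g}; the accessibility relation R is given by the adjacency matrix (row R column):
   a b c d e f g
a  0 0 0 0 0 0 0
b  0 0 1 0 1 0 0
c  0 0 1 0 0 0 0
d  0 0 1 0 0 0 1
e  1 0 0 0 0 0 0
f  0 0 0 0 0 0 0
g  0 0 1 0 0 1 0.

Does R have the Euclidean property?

Euclidean: no — b R c and b R e, but not c R e.

No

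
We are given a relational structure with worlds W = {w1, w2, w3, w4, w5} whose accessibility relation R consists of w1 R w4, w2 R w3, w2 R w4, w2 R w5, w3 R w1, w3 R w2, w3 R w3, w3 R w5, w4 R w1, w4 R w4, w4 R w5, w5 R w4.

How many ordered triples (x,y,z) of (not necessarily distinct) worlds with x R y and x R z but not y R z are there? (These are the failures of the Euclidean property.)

Enumerating: (w2,w3,w4), (w2,w4,w3), (w2,w5,w3), (w2,w5,w5), (w3,w1,w1), (w3,w1,w2), (w3,w1,w3), (w3,w1,w5), (w3,w2,w1), (w3,w2,w2), (w3,w5,w1), (w3,w5,w2), (w3,w5,w3), (w3,w5,w5), (w4,w1,w1), (w4,w1,w5), (w4,w5,w1), (w4,w5,w5).

18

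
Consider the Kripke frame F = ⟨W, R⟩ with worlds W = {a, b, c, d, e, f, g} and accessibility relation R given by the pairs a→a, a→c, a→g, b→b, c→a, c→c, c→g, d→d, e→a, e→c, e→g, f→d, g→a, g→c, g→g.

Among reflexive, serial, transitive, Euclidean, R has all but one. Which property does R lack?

reflexive

Reflexive: no — e is not related to itself.
Serial: yes — every world has a successor (e.g. a R a).
Transitive: yes — every two-step R-path is closed by a direct edge.
Euclidean: yes — any two successors of a common world are R-related.
Only reflexive fails.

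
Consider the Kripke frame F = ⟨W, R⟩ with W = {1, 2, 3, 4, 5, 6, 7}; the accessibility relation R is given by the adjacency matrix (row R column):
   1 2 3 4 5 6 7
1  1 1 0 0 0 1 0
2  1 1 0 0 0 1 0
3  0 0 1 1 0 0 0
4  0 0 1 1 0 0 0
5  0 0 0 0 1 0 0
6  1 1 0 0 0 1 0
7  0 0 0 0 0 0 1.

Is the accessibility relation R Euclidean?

Euclidean: yes — any two successors of a common world are R-related.

Yes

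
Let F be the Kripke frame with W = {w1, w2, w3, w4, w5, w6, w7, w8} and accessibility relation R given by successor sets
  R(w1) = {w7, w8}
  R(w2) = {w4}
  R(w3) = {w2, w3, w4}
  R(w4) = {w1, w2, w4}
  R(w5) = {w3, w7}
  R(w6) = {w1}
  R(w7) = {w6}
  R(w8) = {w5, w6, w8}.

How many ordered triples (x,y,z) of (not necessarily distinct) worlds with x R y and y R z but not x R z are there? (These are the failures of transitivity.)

17

Enumerating: (w1,w7,w6), (w1,w8,w5), (w1,w8,w6), (w2,w4,w1), (w2,w4,w2), (w3,w4,w1), (w4,w1,w7), (w4,w1,w8), (w5,w3,w2), (w5,w3,w4), (w5,w7,w6), (w6,w1,w7), (w6,w1,w8), (w7,w6,w1), (w8,w5,w3), (w8,w5,w7), (w8,w6,w1).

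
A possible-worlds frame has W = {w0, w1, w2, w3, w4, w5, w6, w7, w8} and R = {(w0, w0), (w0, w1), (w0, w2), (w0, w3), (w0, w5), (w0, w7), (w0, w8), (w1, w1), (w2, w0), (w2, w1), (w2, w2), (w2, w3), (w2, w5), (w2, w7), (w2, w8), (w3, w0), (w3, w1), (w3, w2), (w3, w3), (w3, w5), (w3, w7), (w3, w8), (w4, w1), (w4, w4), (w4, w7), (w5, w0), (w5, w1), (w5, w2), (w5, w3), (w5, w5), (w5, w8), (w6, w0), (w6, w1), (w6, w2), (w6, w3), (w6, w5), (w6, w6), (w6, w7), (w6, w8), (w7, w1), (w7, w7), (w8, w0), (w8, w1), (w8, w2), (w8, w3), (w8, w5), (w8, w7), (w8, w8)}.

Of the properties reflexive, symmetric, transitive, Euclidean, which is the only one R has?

reflexive

Reflexive: yes — every world is R-related to itself.
Symmetric: no — w0 R w1 but not w1 R w0.
Transitive: no — w5 R w0 and w0 R w7, but not w5 R w7.
Euclidean: no — w0 R w1 and w0 R w2, but not w1 R w2.
Only reflexive holds.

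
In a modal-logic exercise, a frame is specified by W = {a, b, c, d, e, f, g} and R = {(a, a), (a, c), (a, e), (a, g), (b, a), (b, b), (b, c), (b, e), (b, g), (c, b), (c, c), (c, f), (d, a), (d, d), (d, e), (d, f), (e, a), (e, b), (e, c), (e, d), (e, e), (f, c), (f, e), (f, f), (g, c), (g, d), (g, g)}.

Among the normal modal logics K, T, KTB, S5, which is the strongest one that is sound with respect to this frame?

Reflexive (axiom T): yes — every world is R-related to itself.
Symmetric (axiom B): no — a R c but not c R a.
Euclidean (axiom 5): no — a R c and a R e, but not c R e.
So F validates K, T; KTB would additionally require R to be symmetric. The strongest is T.

T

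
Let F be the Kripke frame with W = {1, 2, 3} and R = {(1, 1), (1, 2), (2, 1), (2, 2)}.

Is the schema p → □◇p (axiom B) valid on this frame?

By correspondence theory, B is valid on a frame iff R is symmetric.
Symmetric: yes — every pair in R has its reverse in R.

Yes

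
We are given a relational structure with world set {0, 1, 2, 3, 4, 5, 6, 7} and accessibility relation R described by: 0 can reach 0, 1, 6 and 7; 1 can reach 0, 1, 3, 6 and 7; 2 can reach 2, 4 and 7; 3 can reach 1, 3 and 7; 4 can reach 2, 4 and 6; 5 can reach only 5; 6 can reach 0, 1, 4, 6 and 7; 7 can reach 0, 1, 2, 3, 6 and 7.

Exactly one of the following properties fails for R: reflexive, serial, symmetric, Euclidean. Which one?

Euclidean

Reflexive: yes — every world is R-related to itself.
Serial: yes — every world has a successor (e.g. 0 R 0).
Symmetric: yes — every pair in R has its reverse in R.
Euclidean: no — 1 R 0 and 1 R 3, but not 0 R 3.
Only Euclidean fails.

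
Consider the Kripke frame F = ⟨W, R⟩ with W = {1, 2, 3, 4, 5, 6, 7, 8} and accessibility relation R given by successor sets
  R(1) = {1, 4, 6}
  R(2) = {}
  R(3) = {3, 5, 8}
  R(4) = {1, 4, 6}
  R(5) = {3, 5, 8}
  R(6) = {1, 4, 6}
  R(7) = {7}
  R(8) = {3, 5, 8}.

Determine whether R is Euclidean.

Yes

Euclidean: yes — any two successors of a common world are R-related.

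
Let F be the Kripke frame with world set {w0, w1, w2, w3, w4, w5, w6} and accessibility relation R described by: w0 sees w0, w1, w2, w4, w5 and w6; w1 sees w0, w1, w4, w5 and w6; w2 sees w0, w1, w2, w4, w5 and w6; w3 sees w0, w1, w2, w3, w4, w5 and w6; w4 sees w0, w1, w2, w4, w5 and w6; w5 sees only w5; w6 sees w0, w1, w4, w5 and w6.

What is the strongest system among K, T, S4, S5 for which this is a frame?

T

Reflexive (axiom T): yes — every world is R-related to itself.
Transitive (axiom 4): no — w1 R w0 and w0 R w2, but not w1 R w2.
Euclidean (axiom 5): no — w0 R w1 and w0 R w2, but not w1 R w2.
So F validates K, T; S4 would additionally require R to be transitive. The strongest is T.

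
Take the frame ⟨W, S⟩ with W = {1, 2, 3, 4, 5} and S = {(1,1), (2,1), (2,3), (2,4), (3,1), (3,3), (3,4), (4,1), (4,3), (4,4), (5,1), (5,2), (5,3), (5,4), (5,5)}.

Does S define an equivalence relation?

Reflexive: no — 2 is not related to itself.
Symmetric: no — 2 S 1 but not 1 S 2.
Transitive: yes — every two-step S-path is closed by a direct edge.
So S is not an equivalence relation.

No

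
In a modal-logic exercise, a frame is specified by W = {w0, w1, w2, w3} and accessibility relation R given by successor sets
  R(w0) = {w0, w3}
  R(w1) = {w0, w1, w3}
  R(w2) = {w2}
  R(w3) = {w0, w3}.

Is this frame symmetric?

No

Symmetric: no — w1 R w0 but not w0 R w1.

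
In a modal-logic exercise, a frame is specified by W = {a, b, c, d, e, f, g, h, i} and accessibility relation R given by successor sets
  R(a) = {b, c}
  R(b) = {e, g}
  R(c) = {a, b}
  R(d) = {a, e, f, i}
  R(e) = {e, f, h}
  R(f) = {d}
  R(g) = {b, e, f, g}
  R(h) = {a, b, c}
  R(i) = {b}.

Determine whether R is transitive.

Transitive: no — a R b and b R e, but not a R e.

No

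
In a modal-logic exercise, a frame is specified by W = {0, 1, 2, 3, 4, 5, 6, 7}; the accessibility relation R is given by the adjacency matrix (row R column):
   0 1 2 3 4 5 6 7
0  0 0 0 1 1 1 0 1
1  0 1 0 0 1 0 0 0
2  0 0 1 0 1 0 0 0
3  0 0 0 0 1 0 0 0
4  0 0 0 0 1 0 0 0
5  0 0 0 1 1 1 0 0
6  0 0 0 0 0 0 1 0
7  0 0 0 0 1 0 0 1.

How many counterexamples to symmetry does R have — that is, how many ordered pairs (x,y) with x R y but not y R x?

10

Enumerating: (0,3), (0,4), (0,5), (0,7), (1,4), (2,4), (3,4), (5,3), (5,4), (7,4).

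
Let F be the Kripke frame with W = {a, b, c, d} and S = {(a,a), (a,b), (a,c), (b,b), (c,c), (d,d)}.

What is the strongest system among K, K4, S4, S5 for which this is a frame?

Transitive (axiom 4): yes — every two-step S-path is closed by a direct edge.
Reflexive (axiom T): yes — every world is S-related to itself.
Euclidean (axiom 5): no — a S b and a S c, but not b S c.
So F validates K, K4, S4; S5 would additionally require S to be Euclidean. The strongest is S4.

S4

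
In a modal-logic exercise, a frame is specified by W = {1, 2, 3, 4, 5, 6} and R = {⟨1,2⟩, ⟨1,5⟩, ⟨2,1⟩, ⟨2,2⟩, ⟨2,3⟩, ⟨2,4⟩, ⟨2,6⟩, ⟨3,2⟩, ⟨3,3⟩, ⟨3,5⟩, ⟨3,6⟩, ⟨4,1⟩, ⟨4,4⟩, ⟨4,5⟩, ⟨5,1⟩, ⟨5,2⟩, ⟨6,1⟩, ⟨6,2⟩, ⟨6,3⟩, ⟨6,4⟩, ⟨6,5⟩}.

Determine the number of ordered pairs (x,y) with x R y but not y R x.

Enumerating: (2,4), (3,5), (4,1), (4,5), (5,2), (6,1), (6,4), (6,5).

8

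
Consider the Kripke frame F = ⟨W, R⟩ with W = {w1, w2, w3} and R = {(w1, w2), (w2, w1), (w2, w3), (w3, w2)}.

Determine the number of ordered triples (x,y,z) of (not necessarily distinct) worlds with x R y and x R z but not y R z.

Enumerating: (w1,w2,w2), (w2,w1,w1), (w2,w1,w3), (w2,w3,w1), (w2,w3,w3), (w3,w2,w2).

6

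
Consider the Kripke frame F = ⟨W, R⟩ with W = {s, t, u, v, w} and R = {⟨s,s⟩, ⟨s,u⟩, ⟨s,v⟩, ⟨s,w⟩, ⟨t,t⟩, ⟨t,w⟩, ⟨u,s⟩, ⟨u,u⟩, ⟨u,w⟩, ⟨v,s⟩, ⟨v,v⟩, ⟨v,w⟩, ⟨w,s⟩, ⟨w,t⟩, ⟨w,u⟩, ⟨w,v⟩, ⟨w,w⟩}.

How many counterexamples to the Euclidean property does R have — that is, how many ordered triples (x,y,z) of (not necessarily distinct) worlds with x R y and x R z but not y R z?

Enumerating: (s,u,v), (s,v,u), (w,s,t), (w,t,s), (w,t,u), (w,t,v), (w,u,t), (w,u,v), (w,v,t), (w,v,u).

10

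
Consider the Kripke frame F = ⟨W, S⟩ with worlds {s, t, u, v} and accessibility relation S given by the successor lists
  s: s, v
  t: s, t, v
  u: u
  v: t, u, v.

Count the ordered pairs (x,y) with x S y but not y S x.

3

Enumerating: (s,v), (t,s), (v,u).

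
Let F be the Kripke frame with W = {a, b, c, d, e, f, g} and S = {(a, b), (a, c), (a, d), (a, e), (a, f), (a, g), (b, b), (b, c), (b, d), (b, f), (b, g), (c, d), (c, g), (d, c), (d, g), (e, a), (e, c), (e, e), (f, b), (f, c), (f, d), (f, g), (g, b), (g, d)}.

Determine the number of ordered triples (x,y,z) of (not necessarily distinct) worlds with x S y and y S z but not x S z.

18

Enumerating: (a,e,a), (c,d,c), (c,g,b), (d,c,d), (d,g,b), (d,g,d), (e,a,b), (e,a,d), (e,a,f), (e,a,g), (e,c,d), (e,c,g), (f,b,f), (g,b,c), (g,b,f), (g,b,g), (g,d,c), (g,d,g).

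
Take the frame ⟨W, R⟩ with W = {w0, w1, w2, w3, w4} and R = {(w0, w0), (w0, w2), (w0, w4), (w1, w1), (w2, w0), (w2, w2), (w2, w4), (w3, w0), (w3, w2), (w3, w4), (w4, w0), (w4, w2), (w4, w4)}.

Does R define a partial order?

No

Reflexive: no — w3 is not related to itself.
Transitive: yes — every two-step R-path is closed by a direct edge.
Antisymmetric: no — w0 R w2 and w2 R w0 with w0 ≠ w2.
So R is not a partial order.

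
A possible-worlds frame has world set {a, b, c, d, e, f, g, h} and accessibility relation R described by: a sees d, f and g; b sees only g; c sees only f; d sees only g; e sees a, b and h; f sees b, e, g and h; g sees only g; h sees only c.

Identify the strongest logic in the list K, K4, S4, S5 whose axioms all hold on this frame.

Transitive (axiom 4): no — a R f and f R b, but not a R b.
Reflexive (axiom T): no — a is not related to itself.
Euclidean (axiom 5): no — a R d and a R f, but not d R f.
So F validates K; K4 would additionally require R to be transitive. The strongest is K.

K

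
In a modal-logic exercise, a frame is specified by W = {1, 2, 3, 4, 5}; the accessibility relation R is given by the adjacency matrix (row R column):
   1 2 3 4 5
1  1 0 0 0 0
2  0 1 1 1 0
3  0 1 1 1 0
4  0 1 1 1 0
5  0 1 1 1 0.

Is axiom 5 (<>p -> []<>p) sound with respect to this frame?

The schema 5 characterises exactly the Euclidean frames.
Euclidean: yes — any two successors of a common world are R-related.

Yes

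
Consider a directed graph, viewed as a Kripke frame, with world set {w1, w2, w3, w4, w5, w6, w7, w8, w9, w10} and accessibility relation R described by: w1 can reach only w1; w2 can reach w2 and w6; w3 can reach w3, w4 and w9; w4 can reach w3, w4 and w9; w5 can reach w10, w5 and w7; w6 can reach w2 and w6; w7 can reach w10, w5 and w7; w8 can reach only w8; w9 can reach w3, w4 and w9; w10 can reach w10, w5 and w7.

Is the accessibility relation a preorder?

Yes

Reflexive: yes — every world is R-related to itself.
Transitive: yes — every two-step R-path is closed by a direct edge.
So R is a preorder.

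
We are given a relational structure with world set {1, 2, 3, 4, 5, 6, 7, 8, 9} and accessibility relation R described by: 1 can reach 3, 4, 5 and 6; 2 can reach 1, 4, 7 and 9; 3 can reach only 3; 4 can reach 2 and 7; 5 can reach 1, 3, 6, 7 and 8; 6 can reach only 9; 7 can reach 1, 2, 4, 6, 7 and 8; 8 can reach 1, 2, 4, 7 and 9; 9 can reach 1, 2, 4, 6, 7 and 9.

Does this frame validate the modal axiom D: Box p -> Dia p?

By correspondence theory, D is valid on a frame iff R is serial.
Serial: yes — every world has a successor (e.g. 1 R 3).

Yes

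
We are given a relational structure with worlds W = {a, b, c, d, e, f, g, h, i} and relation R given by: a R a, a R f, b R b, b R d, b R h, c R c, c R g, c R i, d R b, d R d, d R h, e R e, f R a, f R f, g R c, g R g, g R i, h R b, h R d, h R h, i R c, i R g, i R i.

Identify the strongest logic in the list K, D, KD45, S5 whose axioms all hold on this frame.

Serial (axiom D): yes — every world has a successor (e.g. a R a).
Euclidean (axiom 5): yes — any two successors of a common world are R-related.
Transitive (axiom 4): yes — every two-step R-path is closed by a direct edge.
Reflexive (axiom T): yes — every world is R-related to itself.
So F validates K, D, KD45, S5. The strongest is S5.

S5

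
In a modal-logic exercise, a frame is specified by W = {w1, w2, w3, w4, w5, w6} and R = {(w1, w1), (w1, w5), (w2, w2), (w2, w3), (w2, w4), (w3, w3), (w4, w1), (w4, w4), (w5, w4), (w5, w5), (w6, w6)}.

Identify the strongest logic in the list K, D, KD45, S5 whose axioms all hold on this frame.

D

Serial (axiom D): yes — every world has a successor (e.g. w1 R w1).
Euclidean (axiom 5): no — w2 R w3 and w2 R w4, but not w3 R w4.
Transitive (axiom 4): no — w1 R w5 and w5 R w4, but not w1 R w4.
Reflexive (axiom T): yes — every world is R-related to itself.
So F validates K, D; KD45 would additionally require R to be Euclidean and transitive. The strongest is D.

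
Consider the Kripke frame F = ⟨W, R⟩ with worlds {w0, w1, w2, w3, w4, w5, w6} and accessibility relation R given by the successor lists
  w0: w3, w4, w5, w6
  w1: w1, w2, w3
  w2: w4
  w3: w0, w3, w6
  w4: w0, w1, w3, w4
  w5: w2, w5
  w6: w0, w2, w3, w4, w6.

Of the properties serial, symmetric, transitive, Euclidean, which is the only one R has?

serial

Serial: yes — every world has a successor (e.g. w0 R w3).
Symmetric: no — w0 R w5 but not w5 R w0.
Transitive: no — w0 R w4 and w4 R w1, but not w0 R w1.
Euclidean: no — w0 R w3 and w0 R w4, but not w3 R w4.
Only serial holds.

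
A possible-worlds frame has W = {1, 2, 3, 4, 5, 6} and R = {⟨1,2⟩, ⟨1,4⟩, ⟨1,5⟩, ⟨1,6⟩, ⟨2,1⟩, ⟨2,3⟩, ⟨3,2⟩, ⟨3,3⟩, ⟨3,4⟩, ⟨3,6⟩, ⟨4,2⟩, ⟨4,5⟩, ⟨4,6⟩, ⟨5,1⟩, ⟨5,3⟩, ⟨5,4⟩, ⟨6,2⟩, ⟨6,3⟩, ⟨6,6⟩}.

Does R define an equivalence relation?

Reflexive: no — 1 is not related to itself.
Symmetric: no — 1 R 4 but not 4 R 1.
Transitive: no — 1 R 2 and 2 R 3, but not 1 R 3.
So R is not an equivalence relation.

No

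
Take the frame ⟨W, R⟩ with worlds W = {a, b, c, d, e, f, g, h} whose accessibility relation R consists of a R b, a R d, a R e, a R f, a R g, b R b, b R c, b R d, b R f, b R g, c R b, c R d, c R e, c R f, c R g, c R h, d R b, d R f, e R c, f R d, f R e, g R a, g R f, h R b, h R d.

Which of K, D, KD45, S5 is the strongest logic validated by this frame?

Serial (axiom D): yes — every world has a successor (e.g. a R b).
Euclidean (axiom 5): no — a R b and a R e, but not b R e.
Transitive (axiom 4): no — a R b and b R c, but not a R c.
Reflexive (axiom T): no — a is not related to itself.
So F validates K, D; KD45 would additionally require R to be Euclidean and transitive. The strongest is D.

D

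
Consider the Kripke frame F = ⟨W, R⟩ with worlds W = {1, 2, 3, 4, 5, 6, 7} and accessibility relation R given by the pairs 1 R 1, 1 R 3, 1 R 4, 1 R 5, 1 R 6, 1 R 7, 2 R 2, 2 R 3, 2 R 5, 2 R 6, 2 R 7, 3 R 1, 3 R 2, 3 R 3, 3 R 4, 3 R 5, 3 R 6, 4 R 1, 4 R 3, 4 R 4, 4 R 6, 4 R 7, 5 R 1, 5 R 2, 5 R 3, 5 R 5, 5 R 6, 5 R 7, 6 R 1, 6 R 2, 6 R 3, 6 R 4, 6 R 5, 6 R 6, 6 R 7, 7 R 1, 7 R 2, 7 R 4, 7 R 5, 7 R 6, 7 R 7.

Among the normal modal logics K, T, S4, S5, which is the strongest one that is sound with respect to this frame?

T

Reflexive (axiom T): yes — every world is R-related to itself.
Transitive (axiom 4): no — 1 R 3 and 3 R 2, but not 1 R 2.
Euclidean (axiom 5): no — 1 R 3 and 1 R 7, but not 3 R 7.
So F validates K, T; S4 would additionally require R to be transitive. The strongest is T.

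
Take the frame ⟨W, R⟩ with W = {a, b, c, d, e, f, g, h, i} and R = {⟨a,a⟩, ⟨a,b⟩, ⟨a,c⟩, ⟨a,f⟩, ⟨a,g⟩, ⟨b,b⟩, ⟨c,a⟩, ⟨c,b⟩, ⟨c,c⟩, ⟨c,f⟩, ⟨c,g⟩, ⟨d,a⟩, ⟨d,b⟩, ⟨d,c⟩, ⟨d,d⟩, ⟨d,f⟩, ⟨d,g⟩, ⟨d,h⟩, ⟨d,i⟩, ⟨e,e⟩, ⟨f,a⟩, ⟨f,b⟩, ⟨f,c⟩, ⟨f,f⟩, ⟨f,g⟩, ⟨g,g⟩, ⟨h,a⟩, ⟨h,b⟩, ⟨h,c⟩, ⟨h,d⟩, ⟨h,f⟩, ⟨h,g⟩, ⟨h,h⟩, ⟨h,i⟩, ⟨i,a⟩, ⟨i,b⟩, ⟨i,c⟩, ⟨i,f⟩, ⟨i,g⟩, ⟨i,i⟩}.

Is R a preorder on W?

Reflexive: yes — every world is R-related to itself.
Transitive: yes — every two-step R-path is closed by a direct edge.
So R is a preorder.

Yes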